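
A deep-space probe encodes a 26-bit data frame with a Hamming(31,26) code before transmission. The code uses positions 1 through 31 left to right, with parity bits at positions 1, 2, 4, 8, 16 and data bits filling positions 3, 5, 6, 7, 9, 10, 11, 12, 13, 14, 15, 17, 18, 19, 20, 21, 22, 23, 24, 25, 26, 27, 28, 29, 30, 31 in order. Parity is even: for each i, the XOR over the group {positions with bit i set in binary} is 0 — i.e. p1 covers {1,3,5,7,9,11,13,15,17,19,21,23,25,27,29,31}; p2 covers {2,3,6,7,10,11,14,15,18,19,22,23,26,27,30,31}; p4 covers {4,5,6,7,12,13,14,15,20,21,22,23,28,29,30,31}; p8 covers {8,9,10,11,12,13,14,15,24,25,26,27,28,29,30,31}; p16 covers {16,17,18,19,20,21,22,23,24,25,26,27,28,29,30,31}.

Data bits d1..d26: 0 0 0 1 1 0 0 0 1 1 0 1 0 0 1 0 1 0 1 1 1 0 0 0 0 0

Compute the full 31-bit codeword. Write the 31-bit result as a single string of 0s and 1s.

Place data at non-parity positions: p1 p2 0 p4 0 0 1 p8 1 0 0 0 1 1 0 p16 1 0 0 1 0 1 0 1 1 1 0 0 0 0 0
p1 (pos 1,3,5,7,9,11,13,15,17,19,21,23,25,27,29,31): XOR of data positions = 0⊕0⊕1⊕1⊕0⊕1⊕0⊕1⊕0⊕0⊕0⊕1⊕0⊕0⊕0 = 1
p2 (pos 2,3,6,7,10,11,14,15,18,19,22,23,26,27,30,31): XOR of data positions = 0⊕0⊕1⊕0⊕0⊕1⊕0⊕0⊕0⊕1⊕0⊕1⊕0⊕0⊕0 = 0
p4 (pos 4,5,6,7,12,13,14,15,20,21,22,23,28,29,30,31): XOR of data positions = 0⊕0⊕1⊕0⊕1⊕1⊕0⊕1⊕0⊕1⊕0⊕0⊕0⊕0⊕0 = 1
p8 (pos 8,9,10,11,12,13,14,15,24,25,26,27,28,29,30,31): XOR of data positions = 1⊕0⊕0⊕0⊕1⊕1⊕0⊕1⊕1⊕1⊕0⊕0⊕0⊕0⊕0 = 0
p16 (pos 16,17,18,19,20,21,22,23,24,25,26,27,28,29,30,31): XOR of data positions = 1⊕0⊕0⊕1⊕0⊕1⊕0⊕1⊕1⊕1⊕0⊕0⊕0⊕0⊕0 = 0
Codeword: 1001001010001100100101011100000

1001001010001100100101011100000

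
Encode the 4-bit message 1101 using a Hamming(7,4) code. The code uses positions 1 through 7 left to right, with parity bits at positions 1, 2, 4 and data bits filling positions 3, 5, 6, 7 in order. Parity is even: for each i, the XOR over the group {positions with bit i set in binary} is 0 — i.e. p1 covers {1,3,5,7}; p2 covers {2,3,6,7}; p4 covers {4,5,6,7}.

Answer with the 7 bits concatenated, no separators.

1010101

Place data at non-parity positions: p1 p2 1 p4 1 0 1
p1 (pos 1,3,5,7): XOR of data positions = 1⊕1⊕1 = 1
p2 (pos 2,3,6,7): XOR of data positions = 1⊕0⊕1 = 0
p4 (pos 4,5,6,7): XOR of data positions = 1⊕0⊕1 = 0
Codeword: 1010101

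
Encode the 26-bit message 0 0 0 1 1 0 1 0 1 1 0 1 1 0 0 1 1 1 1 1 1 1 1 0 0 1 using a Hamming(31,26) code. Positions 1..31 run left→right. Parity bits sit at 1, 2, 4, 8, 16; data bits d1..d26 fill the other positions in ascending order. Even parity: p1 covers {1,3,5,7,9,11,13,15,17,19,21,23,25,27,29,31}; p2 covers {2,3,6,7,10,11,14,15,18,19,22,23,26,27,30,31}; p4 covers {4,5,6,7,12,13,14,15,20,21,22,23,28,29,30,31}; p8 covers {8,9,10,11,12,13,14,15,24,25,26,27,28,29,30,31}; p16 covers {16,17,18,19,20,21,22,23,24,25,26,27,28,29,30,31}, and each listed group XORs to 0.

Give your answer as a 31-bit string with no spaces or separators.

Place data at non-parity positions: p1 p2 0 p4 0 0 1 p8 1 0 1 0 1 1 0 p16 1 1 0 0 1 1 1 1 1 1 1 1 0 0 1
p1 (pos 1,3,5,7,9,11,13,15,17,19,21,23,25,27,29,31): XOR of data positions = 0⊕0⊕1⊕1⊕1⊕1⊕0⊕1⊕0⊕1⊕1⊕1⊕1⊕0⊕1 = 0
p2 (pos 2,3,6,7,10,11,14,15,18,19,22,23,26,27,30,31): XOR of data positions = 0⊕0⊕1⊕0⊕1⊕1⊕0⊕1⊕0⊕1⊕1⊕1⊕1⊕0⊕1 = 1
p4 (pos 4,5,6,7,12,13,14,15,20,21,22,23,28,29,30,31): XOR of data positions = 0⊕0⊕1⊕0⊕1⊕1⊕0⊕0⊕1⊕1⊕1⊕1⊕0⊕0⊕1 = 0
p8 (pos 8,9,10,11,12,13,14,15,24,25,26,27,28,29,30,31): XOR of data positions = 1⊕0⊕1⊕0⊕1⊕1⊕0⊕1⊕1⊕1⊕1⊕1⊕0⊕0⊕1 = 0
p16 (pos 16,17,18,19,20,21,22,23,24,25,26,27,28,29,30,31): XOR of data positions = 1⊕1⊕0⊕0⊕1⊕1⊕1⊕1⊕1⊕1⊕1⊕1⊕0⊕0⊕1 = 1
Codeword: 0100001010101101110011111111001

0100001010101101110011111111001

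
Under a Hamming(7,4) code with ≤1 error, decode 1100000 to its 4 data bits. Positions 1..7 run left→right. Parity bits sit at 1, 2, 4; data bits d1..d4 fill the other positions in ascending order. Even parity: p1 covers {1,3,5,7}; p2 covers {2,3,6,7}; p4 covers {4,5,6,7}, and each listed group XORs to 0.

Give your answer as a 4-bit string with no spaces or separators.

1000

s1 (pos 1,3,5,7): 1⊕0⊕0⊕0 = 1
s2 (pos 2,3,6,7): 1⊕0⊕0⊕0 = 1
s4 (pos 4,5,6,7): 0⊕0⊕0⊕0 = 0
Syndrome s4…s1 = 011 → error at position 3.
Flip position 3: 1100000 → 1110000
Read data bits from positions 3,5,6,7: 1000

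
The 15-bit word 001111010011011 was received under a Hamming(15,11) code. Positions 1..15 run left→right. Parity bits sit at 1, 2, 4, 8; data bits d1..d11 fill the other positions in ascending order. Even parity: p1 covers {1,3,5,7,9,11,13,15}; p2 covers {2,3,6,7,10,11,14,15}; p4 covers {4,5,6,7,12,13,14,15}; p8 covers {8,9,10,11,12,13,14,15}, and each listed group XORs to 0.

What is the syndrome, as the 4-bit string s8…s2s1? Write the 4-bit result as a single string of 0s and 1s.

s1 (pos 1,3,5,7,9,11,13,15): 0⊕1⊕1⊕0⊕0⊕1⊕0⊕1 = 0
s2 (pos 2,3,6,7,10,11,14,15): 0⊕1⊕1⊕0⊕0⊕1⊕1⊕1 = 1
s4 (pos 4,5,6,7,12,13,14,15): 1⊕1⊕1⊕0⊕1⊕0⊕1⊕1 = 0
s8 (pos 8,9,10,11,12,13,14,15): 1⊕0⊕0⊕1⊕1⊕0⊕1⊕1 = 1
Syndrome s8…s1 = 1010 → error at position 10.

1010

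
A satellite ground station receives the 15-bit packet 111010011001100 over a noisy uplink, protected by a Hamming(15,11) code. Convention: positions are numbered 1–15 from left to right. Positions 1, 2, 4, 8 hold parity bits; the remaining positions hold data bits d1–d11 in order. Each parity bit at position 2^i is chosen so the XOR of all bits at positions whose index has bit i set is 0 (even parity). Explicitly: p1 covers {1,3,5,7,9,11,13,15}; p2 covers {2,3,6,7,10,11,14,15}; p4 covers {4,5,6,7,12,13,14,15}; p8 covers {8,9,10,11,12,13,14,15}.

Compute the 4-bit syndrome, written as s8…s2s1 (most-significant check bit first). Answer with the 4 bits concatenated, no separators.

s1 (pos 1,3,5,7,9,11,13,15): 1⊕1⊕1⊕0⊕1⊕0⊕1⊕0 = 1
s2 (pos 2,3,6,7,10,11,14,15): 1⊕1⊕0⊕0⊕0⊕0⊕0⊕0 = 0
s4 (pos 4,5,6,7,12,13,14,15): 0⊕1⊕0⊕0⊕1⊕1⊕0⊕0 = 1
s8 (pos 8,9,10,11,12,13,14,15): 1⊕1⊕0⊕0⊕1⊕1⊕0⊕0 = 0
Syndrome s8…s1 = 0101 → error at position 5.

0101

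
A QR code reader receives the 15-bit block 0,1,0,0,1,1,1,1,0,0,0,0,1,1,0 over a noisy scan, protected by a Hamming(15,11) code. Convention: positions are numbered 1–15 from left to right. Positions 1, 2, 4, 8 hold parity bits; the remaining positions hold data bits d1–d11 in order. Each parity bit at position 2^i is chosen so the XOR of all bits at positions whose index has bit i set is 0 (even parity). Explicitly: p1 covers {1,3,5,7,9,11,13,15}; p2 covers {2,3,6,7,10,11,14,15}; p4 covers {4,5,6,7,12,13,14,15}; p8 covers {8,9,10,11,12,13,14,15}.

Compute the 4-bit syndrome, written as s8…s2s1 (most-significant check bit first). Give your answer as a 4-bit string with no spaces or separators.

s1 (pos 1,3,5,7,9,11,13,15): 0⊕0⊕1⊕1⊕0⊕0⊕1⊕0 = 1
s2 (pos 2,3,6,7,10,11,14,15): 1⊕0⊕1⊕1⊕0⊕0⊕1⊕0 = 0
s4 (pos 4,5,6,7,12,13,14,15): 0⊕1⊕1⊕1⊕0⊕1⊕1⊕0 = 1
s8 (pos 8,9,10,11,12,13,14,15): 1⊕0⊕0⊕0⊕0⊕1⊕1⊕0 = 1
Syndrome s8…s1 = 1101 → error at position 13.

1101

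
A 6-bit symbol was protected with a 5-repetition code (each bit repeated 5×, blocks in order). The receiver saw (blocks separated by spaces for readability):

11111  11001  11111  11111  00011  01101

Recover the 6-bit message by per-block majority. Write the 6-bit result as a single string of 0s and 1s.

111101

Block 1 (11111): 5 ones → 1
Block 2 (11001): 3 ones → 1
Block 3 (11111): 5 ones → 1
Block 4 (11111): 5 ones → 1
Block 5 (00011): 2 ones → 0
Block 6 (01101): 3 ones → 1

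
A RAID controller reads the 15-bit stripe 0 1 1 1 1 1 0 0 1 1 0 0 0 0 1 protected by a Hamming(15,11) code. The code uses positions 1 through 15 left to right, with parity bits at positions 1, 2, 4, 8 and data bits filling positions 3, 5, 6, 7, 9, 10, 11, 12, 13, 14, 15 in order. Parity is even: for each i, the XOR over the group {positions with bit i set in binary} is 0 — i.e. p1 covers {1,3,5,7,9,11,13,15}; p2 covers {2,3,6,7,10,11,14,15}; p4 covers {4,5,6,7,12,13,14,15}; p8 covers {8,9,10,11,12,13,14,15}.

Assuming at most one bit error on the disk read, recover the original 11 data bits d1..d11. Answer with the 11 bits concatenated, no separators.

11101000001

s1 (pos 1,3,5,7,9,11,13,15): 0⊕1⊕1⊕0⊕1⊕0⊕0⊕1 = 0
s2 (pos 2,3,6,7,10,11,14,15): 1⊕1⊕1⊕0⊕1⊕0⊕0⊕1 = 1
s4 (pos 4,5,6,7,12,13,14,15): 1⊕1⊕1⊕0⊕0⊕0⊕0⊕1 = 0
s8 (pos 8,9,10,11,12,13,14,15): 0⊕1⊕1⊕0⊕0⊕0⊕0⊕1 = 1
Syndrome s8…s1 = 1010 → error at position 10.
Flip position 10: 011111001100001 → 011111001000001
Read data bits from positions 3,5,6,7,9,10,11,12,13,14,15: 11101000001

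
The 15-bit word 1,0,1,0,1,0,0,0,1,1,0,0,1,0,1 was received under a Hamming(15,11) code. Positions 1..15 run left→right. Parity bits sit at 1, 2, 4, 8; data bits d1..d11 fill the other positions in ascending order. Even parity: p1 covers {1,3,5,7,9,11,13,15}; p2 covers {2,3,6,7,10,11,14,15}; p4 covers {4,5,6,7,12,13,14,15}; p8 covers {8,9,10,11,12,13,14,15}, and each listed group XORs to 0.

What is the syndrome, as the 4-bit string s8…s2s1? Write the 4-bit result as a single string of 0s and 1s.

0110

s1 (pos 1,3,5,7,9,11,13,15): 1⊕1⊕1⊕0⊕1⊕0⊕1⊕1 = 0
s2 (pos 2,3,6,7,10,11,14,15): 0⊕1⊕0⊕0⊕1⊕0⊕0⊕1 = 1
s4 (pos 4,5,6,7,12,13,14,15): 0⊕1⊕0⊕0⊕0⊕1⊕0⊕1 = 1
s8 (pos 8,9,10,11,12,13,14,15): 0⊕1⊕1⊕0⊕0⊕1⊕0⊕1 = 0
Syndrome s8…s1 = 0110 → error at position 6.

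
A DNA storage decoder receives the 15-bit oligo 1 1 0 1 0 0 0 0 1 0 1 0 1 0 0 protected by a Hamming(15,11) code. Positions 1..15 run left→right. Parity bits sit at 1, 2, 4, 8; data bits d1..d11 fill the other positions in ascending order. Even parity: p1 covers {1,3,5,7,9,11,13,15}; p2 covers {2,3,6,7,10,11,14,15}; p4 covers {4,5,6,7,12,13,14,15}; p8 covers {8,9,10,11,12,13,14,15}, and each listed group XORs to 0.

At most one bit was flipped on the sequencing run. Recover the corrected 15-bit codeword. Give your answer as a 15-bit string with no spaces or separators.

s1 (pos 1,3,5,7,9,11,13,15): 1⊕0⊕0⊕0⊕1⊕1⊕1⊕0 = 0
s2 (pos 2,3,6,7,10,11,14,15): 1⊕0⊕0⊕0⊕0⊕1⊕0⊕0 = 0
s4 (pos 4,5,6,7,12,13,14,15): 1⊕0⊕0⊕0⊕0⊕1⊕0⊕0 = 0
s8 (pos 8,9,10,11,12,13,14,15): 0⊕1⊕0⊕1⊕0⊕1⊕0⊕0 = 1
Syndrome s8…s1 = 1000 → error at position 8.
Flip position 8: 110100001010100 → 110100011010100

110100011010100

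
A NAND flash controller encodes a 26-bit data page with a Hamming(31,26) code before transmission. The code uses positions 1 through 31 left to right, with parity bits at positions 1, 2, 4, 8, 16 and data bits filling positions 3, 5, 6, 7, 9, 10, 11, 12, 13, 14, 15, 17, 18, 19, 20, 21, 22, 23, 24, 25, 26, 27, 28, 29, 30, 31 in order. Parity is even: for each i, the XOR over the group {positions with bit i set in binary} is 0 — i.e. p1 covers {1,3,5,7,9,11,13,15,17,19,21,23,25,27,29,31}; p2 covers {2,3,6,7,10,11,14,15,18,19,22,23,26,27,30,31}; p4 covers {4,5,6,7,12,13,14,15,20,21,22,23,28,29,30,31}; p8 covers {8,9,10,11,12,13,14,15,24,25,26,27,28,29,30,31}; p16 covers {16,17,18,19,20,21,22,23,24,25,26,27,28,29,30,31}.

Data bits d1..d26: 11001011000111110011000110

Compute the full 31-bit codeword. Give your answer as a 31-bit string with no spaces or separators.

1110100110110001111110011000110

Place data at non-parity positions: p1 p2 1 p4 1 0 0 p8 1 0 1 1 0 0 0 p16 1 1 1 1 1 0 0 1 1 0 0 0 1 1 0
p1 (pos 1,3,5,7,9,11,13,15,17,19,21,23,25,27,29,31): XOR of data positions = 1⊕1⊕0⊕1⊕1⊕0⊕0⊕1⊕1⊕1⊕0⊕1⊕0⊕1⊕0 = 1
p2 (pos 2,3,6,7,10,11,14,15,18,19,22,23,26,27,30,31): XOR of data positions = 1⊕0⊕0⊕0⊕1⊕0⊕0⊕1⊕1⊕0⊕0⊕0⊕0⊕1⊕0 = 1
p4 (pos 4,5,6,7,12,13,14,15,20,21,22,23,28,29,30,31): XOR of data positions = 1⊕0⊕0⊕1⊕0⊕0⊕0⊕1⊕1⊕0⊕0⊕0⊕1⊕1⊕0 = 0
p8 (pos 8,9,10,11,12,13,14,15,24,25,26,27,28,29,30,31): XOR of data positions = 1⊕0⊕1⊕1⊕0⊕0⊕0⊕1⊕1⊕0⊕0⊕0⊕1⊕1⊕0 = 1
p16 (pos 16,17,18,19,20,21,22,23,24,25,26,27,28,29,30,31): XOR of data positions = 1⊕1⊕1⊕1⊕1⊕0⊕0⊕1⊕1⊕0⊕0⊕0⊕1⊕1⊕0 = 1
Codeword: 1110100110110001111110011000110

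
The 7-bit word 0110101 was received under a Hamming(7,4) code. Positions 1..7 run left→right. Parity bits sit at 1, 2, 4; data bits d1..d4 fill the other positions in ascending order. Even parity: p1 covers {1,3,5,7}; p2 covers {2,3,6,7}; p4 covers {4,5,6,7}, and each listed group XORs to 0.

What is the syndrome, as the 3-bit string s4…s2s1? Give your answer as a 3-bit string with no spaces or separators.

011

s1 (pos 1,3,5,7): 0⊕1⊕1⊕1 = 1
s2 (pos 2,3,6,7): 1⊕1⊕0⊕1 = 1
s4 (pos 4,5,6,7): 0⊕1⊕0⊕1 = 0
Syndrome s4…s1 = 011 → error at position 3.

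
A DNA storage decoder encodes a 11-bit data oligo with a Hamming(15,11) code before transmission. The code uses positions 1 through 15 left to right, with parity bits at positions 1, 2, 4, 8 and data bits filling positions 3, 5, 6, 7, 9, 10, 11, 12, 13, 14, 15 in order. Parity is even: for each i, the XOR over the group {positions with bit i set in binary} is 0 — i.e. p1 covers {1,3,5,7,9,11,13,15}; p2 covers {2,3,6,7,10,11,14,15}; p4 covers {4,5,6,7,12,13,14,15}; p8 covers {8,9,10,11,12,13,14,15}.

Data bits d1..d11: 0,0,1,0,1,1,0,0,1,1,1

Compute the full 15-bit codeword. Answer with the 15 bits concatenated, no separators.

100001011100111

Place data at non-parity positions: p1 p2 0 p4 0 1 0 p8 1 1 0 0 1 1 1
p1 (pos 1,3,5,7,9,11,13,15): XOR of data positions = 0⊕0⊕0⊕1⊕0⊕1⊕1 = 1
p2 (pos 2,3,6,7,10,11,14,15): XOR of data positions = 0⊕1⊕0⊕1⊕0⊕1⊕1 = 0
p4 (pos 4,5,6,7,12,13,14,15): XOR of data positions = 0⊕1⊕0⊕0⊕1⊕1⊕1 = 0
p8 (pos 8,9,10,11,12,13,14,15): XOR of data positions = 1⊕1⊕0⊕0⊕1⊕1⊕1 = 1
Codeword: 100001011100111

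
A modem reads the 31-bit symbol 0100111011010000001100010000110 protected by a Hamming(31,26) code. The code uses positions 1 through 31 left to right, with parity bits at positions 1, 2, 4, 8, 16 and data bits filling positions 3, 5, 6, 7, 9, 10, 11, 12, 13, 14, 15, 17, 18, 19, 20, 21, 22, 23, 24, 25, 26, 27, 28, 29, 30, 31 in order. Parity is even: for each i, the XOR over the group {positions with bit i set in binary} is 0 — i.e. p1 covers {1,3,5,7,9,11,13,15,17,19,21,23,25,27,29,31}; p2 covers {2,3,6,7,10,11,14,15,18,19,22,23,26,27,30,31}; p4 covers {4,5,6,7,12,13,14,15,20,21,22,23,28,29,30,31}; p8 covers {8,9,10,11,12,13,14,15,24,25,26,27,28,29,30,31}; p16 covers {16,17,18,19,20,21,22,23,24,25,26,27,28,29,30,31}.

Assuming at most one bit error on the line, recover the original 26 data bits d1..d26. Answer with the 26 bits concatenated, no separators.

01111101000001110010000110

s1 (pos 1,3,5,7,9,11,13,15,17,19,21,23,25,27,29,31): 0⊕0⊕1⊕1⊕1⊕0⊕0⊕0⊕0⊕1⊕0⊕0⊕0⊕0⊕1⊕0 = 1
s2 (pos 2,3,6,7,10,11,14,15,18,19,22,23,26,27,30,31): 1⊕0⊕1⊕1⊕1⊕0⊕0⊕0⊕0⊕1⊕0⊕0⊕0⊕0⊕1⊕0 = 0
s4 (pos 4,5,6,7,12,13,14,15,20,21,22,23,28,29,30,31): 0⊕1⊕1⊕1⊕1⊕0⊕0⊕0⊕1⊕0⊕0⊕0⊕0⊕1⊕1⊕0 = 1
s8 (pos 8,9,10,11,12,13,14,15,24,25,26,27,28,29,30,31): 0⊕1⊕1⊕0⊕1⊕0⊕0⊕0⊕1⊕0⊕0⊕0⊕0⊕1⊕1⊕0 = 0
s16 (pos 16,17,18,19,20,21,22,23,24,25,26,27,28,29,30,31): 0⊕0⊕0⊕1⊕1⊕0⊕0⊕0⊕1⊕0⊕0⊕0⊕0⊕1⊕1⊕0 = 1
Syndrome s16…s1 = 10101 → error at position 21.
Flip position 21: 0100111011010000001100010000110 → 0100111011010000001110010000110
Read data bits from positions 3,5,6,7,9,10,11,12,13,14,15,17,18,19,20,21,22,23,24,25,26,27,28,29,30,31: 01111101000001110010000110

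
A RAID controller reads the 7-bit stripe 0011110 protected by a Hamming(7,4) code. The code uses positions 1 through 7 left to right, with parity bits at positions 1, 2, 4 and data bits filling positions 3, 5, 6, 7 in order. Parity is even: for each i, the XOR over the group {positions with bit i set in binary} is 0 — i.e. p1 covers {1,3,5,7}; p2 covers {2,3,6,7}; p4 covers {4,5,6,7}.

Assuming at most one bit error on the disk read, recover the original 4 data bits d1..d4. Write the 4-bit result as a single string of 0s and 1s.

s1 (pos 1,3,5,7): 0⊕1⊕1⊕0 = 0
s2 (pos 2,3,6,7): 0⊕1⊕1⊕0 = 0
s4 (pos 4,5,6,7): 1⊕1⊕1⊕0 = 1
Syndrome s4…s1 = 100 → error at position 4.
Flip position 4: 0011110 → 0010110
Read data bits from positions 3,5,6,7: 1110

1110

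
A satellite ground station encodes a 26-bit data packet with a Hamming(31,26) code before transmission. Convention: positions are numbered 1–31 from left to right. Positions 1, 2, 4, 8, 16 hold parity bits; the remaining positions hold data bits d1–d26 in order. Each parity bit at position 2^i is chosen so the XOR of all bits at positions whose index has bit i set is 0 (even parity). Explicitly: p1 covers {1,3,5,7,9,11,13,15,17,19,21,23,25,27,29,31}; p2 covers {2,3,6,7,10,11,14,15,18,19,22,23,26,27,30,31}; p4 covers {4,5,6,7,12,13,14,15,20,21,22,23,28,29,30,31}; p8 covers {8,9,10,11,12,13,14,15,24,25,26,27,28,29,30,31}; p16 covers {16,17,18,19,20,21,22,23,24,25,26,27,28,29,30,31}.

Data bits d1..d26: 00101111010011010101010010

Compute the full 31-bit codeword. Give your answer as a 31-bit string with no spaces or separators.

1100010011110101011010101010010

Place data at non-parity positions: p1 p2 0 p4 0 1 0 p8 1 1 1 1 0 1 0 p16 0 1 1 0 1 0 1 0 1 0 1 0 0 1 0
p1 (pos 1,3,5,7,9,11,13,15,17,19,21,23,25,27,29,31): XOR of data positions = 0⊕0⊕0⊕1⊕1⊕0⊕0⊕0⊕1⊕1⊕1⊕1⊕1⊕0⊕0 = 1
p2 (pos 2,3,6,7,10,11,14,15,18,19,22,23,26,27,30,31): XOR of data positions = 0⊕1⊕0⊕1⊕1⊕1⊕0⊕1⊕1⊕0⊕1⊕0⊕1⊕1⊕0 = 1
p4 (pos 4,5,6,7,12,13,14,15,20,21,22,23,28,29,30,31): XOR of data positions = 0⊕1⊕0⊕1⊕0⊕1⊕0⊕0⊕1⊕0⊕1⊕0⊕0⊕1⊕0 = 0
p8 (pos 8,9,10,11,12,13,14,15,24,25,26,27,28,29,30,31): XOR of data positions = 1⊕1⊕1⊕1⊕0⊕1⊕0⊕0⊕1⊕0⊕1⊕0⊕0⊕1⊕0 = 0
p16 (pos 16,17,18,19,20,21,22,23,24,25,26,27,28,29,30,31): XOR of data positions = 0⊕1⊕1⊕0⊕1⊕0⊕1⊕0⊕1⊕0⊕1⊕0⊕0⊕1⊕0 = 1
Codeword: 1100010011110101011010101010010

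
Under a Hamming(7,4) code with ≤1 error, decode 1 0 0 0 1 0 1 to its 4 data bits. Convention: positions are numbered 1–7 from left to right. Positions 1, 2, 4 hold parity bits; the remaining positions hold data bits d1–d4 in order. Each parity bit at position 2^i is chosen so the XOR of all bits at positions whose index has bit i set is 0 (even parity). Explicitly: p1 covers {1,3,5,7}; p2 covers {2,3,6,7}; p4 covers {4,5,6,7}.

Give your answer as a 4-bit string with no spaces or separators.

1101

s1 (pos 1,3,5,7): 1⊕0⊕1⊕1 = 1
s2 (pos 2,3,6,7): 0⊕0⊕0⊕1 = 1
s4 (pos 4,5,6,7): 0⊕1⊕0⊕1 = 0
Syndrome s4…s1 = 011 → error at position 3.
Flip position 3: 1000101 → 1010101
Read data bits from positions 3,5,6,7: 1101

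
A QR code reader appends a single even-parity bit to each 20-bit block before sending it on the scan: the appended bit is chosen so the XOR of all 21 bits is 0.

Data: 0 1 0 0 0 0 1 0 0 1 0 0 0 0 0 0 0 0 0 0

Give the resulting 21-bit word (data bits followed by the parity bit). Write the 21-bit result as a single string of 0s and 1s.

XOR of the 20 data bits: 0⊕1⊕0⊕0⊕0⊕0⊕1⊕0⊕0⊕1⊕0⊕0⊕0⊕0⊕0⊕0⊕0⊕0⊕0⊕0 = 1
Parity bit = 1 (so all 21 bits XOR to 0).

010000100100000000001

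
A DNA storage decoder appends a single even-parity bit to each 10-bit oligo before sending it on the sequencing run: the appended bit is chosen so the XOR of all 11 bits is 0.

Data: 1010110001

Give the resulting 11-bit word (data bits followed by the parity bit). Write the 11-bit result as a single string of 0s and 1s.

XOR of the 10 data bits: 1⊕0⊕1⊕0⊕1⊕1⊕0⊕0⊕0⊕1 = 1
Parity bit = 1 (so all 11 bits XOR to 0).

10101100011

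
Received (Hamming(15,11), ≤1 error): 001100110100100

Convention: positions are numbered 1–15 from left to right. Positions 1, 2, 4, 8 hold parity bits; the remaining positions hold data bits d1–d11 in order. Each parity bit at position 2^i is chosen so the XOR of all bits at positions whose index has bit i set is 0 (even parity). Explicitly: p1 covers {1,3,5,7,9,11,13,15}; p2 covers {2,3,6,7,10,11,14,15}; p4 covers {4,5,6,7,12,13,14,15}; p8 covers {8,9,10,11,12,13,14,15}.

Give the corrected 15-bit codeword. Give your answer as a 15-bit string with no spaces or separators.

001100110100101

s1 (pos 1,3,5,7,9,11,13,15): 0⊕1⊕0⊕1⊕0⊕0⊕1⊕0 = 1
s2 (pos 2,3,6,7,10,11,14,15): 0⊕1⊕0⊕1⊕1⊕0⊕0⊕0 = 1
s4 (pos 4,5,6,7,12,13,14,15): 1⊕0⊕0⊕1⊕0⊕1⊕0⊕0 = 1
s8 (pos 8,9,10,11,12,13,14,15): 1⊕0⊕1⊕0⊕0⊕1⊕0⊕0 = 1
Syndrome s8…s1 = 1111 → error at position 15.
Flip position 15: 001100110100100 → 001100110100101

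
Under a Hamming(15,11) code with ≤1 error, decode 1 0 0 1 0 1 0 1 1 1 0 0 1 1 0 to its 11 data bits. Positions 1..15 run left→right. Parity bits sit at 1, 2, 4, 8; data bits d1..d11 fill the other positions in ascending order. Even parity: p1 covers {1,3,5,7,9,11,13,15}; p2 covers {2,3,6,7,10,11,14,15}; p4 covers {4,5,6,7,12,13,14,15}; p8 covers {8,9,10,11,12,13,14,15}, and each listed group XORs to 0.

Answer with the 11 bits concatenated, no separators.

s1 (pos 1,3,5,7,9,11,13,15): 1⊕0⊕0⊕0⊕1⊕0⊕1⊕0 = 1
s2 (pos 2,3,6,7,10,11,14,15): 0⊕0⊕1⊕0⊕1⊕0⊕1⊕0 = 1
s4 (pos 4,5,6,7,12,13,14,15): 1⊕0⊕1⊕0⊕0⊕1⊕1⊕0 = 0
s8 (pos 8,9,10,11,12,13,14,15): 1⊕1⊕1⊕0⊕0⊕1⊕1⊕0 = 1
Syndrome s8…s1 = 1011 → error at position 11.
Flip position 11: 100101011100110 → 100101011110110
Read data bits from positions 3,5,6,7,9,10,11,12,13,14,15: 00101110110

00101110110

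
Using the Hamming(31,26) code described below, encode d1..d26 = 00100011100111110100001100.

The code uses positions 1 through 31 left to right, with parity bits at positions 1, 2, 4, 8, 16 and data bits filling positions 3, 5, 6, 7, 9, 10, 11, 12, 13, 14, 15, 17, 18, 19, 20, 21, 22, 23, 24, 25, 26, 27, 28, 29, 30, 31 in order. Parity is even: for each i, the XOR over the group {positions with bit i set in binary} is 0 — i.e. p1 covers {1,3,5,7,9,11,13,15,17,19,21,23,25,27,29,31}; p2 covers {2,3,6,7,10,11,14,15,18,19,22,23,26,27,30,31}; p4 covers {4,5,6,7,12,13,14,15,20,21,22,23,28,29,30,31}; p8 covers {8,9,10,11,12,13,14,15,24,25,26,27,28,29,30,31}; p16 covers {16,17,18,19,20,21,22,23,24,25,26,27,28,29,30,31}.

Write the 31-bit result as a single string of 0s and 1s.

Place data at non-parity positions: p1 p2 0 p4 0 1 0 p8 0 0 1 1 1 0 0 p16 1 1 1 1 1 0 1 0 0 0 0 1 1 0 0
p1 (pos 1,3,5,7,9,11,13,15,17,19,21,23,25,27,29,31): XOR of data positions = 0⊕0⊕0⊕0⊕1⊕1⊕0⊕1⊕1⊕1⊕1⊕0⊕0⊕1⊕0 = 1
p2 (pos 2,3,6,7,10,11,14,15,18,19,22,23,26,27,30,31): XOR of data positions = 0⊕1⊕0⊕0⊕1⊕0⊕0⊕1⊕1⊕0⊕1⊕0⊕0⊕0⊕0 = 1
p4 (pos 4,5,6,7,12,13,14,15,20,21,22,23,28,29,30,31): XOR of data positions = 0⊕1⊕0⊕1⊕1⊕0⊕0⊕1⊕1⊕0⊕1⊕1⊕1⊕0⊕0 = 0
p8 (pos 8,9,10,11,12,13,14,15,24,25,26,27,28,29,30,31): XOR of data positions = 0⊕0⊕1⊕1⊕1⊕0⊕0⊕0⊕0⊕0⊕0⊕1⊕1⊕0⊕0 = 1
p16 (pos 16,17,18,19,20,21,22,23,24,25,26,27,28,29,30,31): XOR of data positions = 1⊕1⊕1⊕1⊕1⊕0⊕1⊕0⊕0⊕0⊕0⊕1⊕1⊕0⊕0 = 0
Codeword: 1100010100111000111110100001100

1100010100111000111110100001100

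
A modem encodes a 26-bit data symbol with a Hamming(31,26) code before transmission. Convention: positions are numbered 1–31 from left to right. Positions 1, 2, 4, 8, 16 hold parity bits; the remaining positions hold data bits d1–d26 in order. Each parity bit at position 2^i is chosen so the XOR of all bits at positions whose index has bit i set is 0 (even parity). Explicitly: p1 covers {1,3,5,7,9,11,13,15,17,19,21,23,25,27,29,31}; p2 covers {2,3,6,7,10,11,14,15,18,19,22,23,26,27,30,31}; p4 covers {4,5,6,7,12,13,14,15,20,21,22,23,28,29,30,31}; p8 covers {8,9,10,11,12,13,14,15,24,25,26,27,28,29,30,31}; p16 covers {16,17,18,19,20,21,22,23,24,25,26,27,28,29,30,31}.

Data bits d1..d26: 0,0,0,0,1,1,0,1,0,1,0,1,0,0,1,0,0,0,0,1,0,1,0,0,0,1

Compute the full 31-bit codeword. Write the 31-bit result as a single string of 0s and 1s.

1000000111010101100100001010001

Place data at non-parity positions: p1 p2 0 p4 0 0 0 p8 1 1 0 1 0 1 0 p16 1 0 0 1 0 0 0 0 1 0 1 0 0 0 1
p1 (pos 1,3,5,7,9,11,13,15,17,19,21,23,25,27,29,31): XOR of data positions = 0⊕0⊕0⊕1⊕0⊕0⊕0⊕1⊕0⊕0⊕0⊕1⊕1⊕0⊕1 = 1
p2 (pos 2,3,6,7,10,11,14,15,18,19,22,23,26,27,30,31): XOR of data positions = 0⊕0⊕0⊕1⊕0⊕1⊕0⊕0⊕0⊕0⊕0⊕0⊕1⊕0⊕1 = 0
p4 (pos 4,5,6,7,12,13,14,15,20,21,22,23,28,29,30,31): XOR of data positions = 0⊕0⊕0⊕1⊕0⊕1⊕0⊕1⊕0⊕0⊕0⊕0⊕0⊕0⊕1 = 0
p8 (pos 8,9,10,11,12,13,14,15,24,25,26,27,28,29,30,31): XOR of data positions = 1⊕1⊕0⊕1⊕0⊕1⊕0⊕0⊕1⊕0⊕1⊕0⊕0⊕0⊕1 = 1
p16 (pos 16,17,18,19,20,21,22,23,24,25,26,27,28,29,30,31): XOR of data positions = 1⊕0⊕0⊕1⊕0⊕0⊕0⊕0⊕1⊕0⊕1⊕0⊕0⊕0⊕1 = 1
Codeword: 1000000111010101100100001010001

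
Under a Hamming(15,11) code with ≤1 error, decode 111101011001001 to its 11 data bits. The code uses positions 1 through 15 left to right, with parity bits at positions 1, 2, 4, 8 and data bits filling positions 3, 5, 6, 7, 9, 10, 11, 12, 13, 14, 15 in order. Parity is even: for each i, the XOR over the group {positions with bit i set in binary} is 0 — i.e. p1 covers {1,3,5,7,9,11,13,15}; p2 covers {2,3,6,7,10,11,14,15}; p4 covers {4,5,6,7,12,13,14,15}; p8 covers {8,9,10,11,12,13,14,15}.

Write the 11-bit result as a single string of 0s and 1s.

s1 (pos 1,3,5,7,9,11,13,15): 1⊕1⊕0⊕0⊕1⊕0⊕0⊕1 = 0
s2 (pos 2,3,6,7,10,11,14,15): 1⊕1⊕1⊕0⊕0⊕0⊕0⊕1 = 0
s4 (pos 4,5,6,7,12,13,14,15): 1⊕0⊕1⊕0⊕1⊕0⊕0⊕1 = 0
s8 (pos 8,9,10,11,12,13,14,15): 1⊕1⊕0⊕0⊕1⊕0⊕0⊕1 = 0
Syndrome s8…s1 = 0000 → no error.
Read data bits from positions 3,5,6,7,9,10,11,12,13,14,15: 10101001001

10101001001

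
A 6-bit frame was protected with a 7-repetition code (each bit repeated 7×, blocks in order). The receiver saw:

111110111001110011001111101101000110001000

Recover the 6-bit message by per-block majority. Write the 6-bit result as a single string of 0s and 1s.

Block 1 (1111101): 6 ones → 1
Block 2 (1100111): 5 ones → 1
Block 3 (0011001): 3 ones → 0
Block 4 (1111011): 6 ones → 1
Block 5 (0100011): 3 ones → 0
Block 6 (0001000): 1 one → 0

110100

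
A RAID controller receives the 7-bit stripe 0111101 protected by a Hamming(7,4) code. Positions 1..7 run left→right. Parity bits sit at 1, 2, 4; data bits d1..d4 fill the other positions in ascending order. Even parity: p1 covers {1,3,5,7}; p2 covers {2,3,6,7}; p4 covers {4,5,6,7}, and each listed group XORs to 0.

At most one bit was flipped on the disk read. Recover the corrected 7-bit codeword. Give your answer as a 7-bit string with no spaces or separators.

s1 (pos 1,3,5,7): 0⊕1⊕1⊕1 = 1
s2 (pos 2,3,6,7): 1⊕1⊕0⊕1 = 1
s4 (pos 4,5,6,7): 1⊕1⊕0⊕1 = 1
Syndrome s4…s1 = 111 → error at position 7.
Flip position 7: 0111101 → 0111100

0111100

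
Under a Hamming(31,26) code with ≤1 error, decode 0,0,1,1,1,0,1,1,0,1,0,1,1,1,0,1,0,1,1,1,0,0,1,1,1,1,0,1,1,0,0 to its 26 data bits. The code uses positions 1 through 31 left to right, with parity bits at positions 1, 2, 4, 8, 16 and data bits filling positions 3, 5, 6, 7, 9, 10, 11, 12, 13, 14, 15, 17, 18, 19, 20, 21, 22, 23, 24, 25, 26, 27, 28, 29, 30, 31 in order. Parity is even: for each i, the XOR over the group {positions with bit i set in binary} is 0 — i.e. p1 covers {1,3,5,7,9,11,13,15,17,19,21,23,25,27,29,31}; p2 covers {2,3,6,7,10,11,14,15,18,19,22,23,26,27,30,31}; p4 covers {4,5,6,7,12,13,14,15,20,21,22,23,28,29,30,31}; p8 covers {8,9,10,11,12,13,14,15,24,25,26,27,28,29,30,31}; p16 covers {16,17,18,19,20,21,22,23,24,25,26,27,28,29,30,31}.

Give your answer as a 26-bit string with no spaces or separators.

s1 (pos 1,3,5,7,9,11,13,15,17,19,21,23,25,27,29,31): 0⊕1⊕1⊕1⊕0⊕0⊕1⊕0⊕0⊕1⊕0⊕1⊕1⊕0⊕1⊕0 = 0
s2 (pos 2,3,6,7,10,11,14,15,18,19,22,23,26,27,30,31): 0⊕1⊕0⊕1⊕1⊕0⊕1⊕0⊕1⊕1⊕0⊕1⊕1⊕0⊕0⊕0 = 0
s4 (pos 4,5,6,7,12,13,14,15,20,21,22,23,28,29,30,31): 1⊕1⊕0⊕1⊕1⊕1⊕1⊕0⊕1⊕0⊕0⊕1⊕1⊕1⊕0⊕0 = 0
s8 (pos 8,9,10,11,12,13,14,15,24,25,26,27,28,29,30,31): 1⊕0⊕1⊕0⊕1⊕1⊕1⊕0⊕1⊕1⊕1⊕0⊕1⊕1⊕0⊕0 = 0
s16 (pos 16,17,18,19,20,21,22,23,24,25,26,27,28,29,30,31): 1⊕0⊕1⊕1⊕1⊕0⊕0⊕1⊕1⊕1⊕1⊕0⊕1⊕1⊕0⊕0 = 0
Syndrome s16…s1 = 00000 → no error.
Read data bits from positions 3,5,6,7,9,10,11,12,13,14,15,17,18,19,20,21,22,23,24,25,26,27,28,29,30,31: 11010101110011100111101100

11010101110011100111101100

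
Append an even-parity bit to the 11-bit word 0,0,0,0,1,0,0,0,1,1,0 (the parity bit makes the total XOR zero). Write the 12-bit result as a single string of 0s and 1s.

000010001101

XOR of the 11 data bits: 0⊕0⊕0⊕0⊕1⊕0⊕0⊕0⊕1⊕1⊕0 = 1
Parity bit = 1 (so all 12 bits XOR to 0).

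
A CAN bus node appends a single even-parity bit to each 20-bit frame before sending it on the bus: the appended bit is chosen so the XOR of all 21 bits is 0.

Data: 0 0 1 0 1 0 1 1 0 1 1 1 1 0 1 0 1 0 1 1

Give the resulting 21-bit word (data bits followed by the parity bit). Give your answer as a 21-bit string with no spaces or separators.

001010110111101010110

XOR of the 20 data bits: 0⊕0⊕1⊕0⊕1⊕0⊕1⊕1⊕0⊕1⊕1⊕1⊕1⊕0⊕1⊕0⊕1⊕0⊕1⊕1 = 0
Parity bit = 0 (so all 21 bits XOR to 0).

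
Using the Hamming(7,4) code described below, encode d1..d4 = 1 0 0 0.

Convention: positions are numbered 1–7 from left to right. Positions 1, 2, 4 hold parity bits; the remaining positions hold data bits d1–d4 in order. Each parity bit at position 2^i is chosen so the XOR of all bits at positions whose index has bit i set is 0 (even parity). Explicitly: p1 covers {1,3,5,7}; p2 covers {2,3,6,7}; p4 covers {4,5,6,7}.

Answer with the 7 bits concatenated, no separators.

1110000

Place data at non-parity positions: p1 p2 1 p4 0 0 0
p1 (pos 1,3,5,7): XOR of data positions = 1⊕0⊕0 = 1
p2 (pos 2,3,6,7): XOR of data positions = 1⊕0⊕0 = 1
p4 (pos 4,5,6,7): XOR of data positions = 0⊕0⊕0 = 0
Codeword: 1110000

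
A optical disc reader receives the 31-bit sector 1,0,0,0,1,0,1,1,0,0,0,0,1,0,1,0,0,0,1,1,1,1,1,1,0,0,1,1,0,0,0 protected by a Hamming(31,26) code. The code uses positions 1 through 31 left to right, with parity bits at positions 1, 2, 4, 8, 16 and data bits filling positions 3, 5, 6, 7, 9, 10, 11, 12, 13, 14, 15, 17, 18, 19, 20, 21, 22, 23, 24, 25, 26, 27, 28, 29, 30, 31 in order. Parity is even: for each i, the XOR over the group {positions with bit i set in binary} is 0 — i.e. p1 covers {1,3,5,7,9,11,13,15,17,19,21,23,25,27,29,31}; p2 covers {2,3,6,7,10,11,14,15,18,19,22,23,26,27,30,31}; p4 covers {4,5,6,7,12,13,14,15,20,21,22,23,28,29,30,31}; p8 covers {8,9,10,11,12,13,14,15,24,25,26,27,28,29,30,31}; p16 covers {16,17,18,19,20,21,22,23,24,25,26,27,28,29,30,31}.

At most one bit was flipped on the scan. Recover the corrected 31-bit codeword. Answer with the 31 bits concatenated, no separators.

s1 (pos 1,3,5,7,9,11,13,15,17,19,21,23,25,27,29,31): 1⊕0⊕1⊕1⊕0⊕0⊕1⊕1⊕0⊕1⊕1⊕1⊕0⊕1⊕0⊕0 = 1
s2 (pos 2,3,6,7,10,11,14,15,18,19,22,23,26,27,30,31): 0⊕0⊕0⊕1⊕0⊕0⊕0⊕1⊕0⊕1⊕1⊕1⊕0⊕1⊕0⊕0 = 0
s4 (pos 4,5,6,7,12,13,14,15,20,21,22,23,28,29,30,31): 0⊕1⊕0⊕1⊕0⊕1⊕0⊕1⊕1⊕1⊕1⊕1⊕1⊕0⊕0⊕0 = 1
s8 (pos 8,9,10,11,12,13,14,15,24,25,26,27,28,29,30,31): 1⊕0⊕0⊕0⊕0⊕1⊕0⊕1⊕1⊕0⊕0⊕1⊕1⊕0⊕0⊕0 = 0
s16 (pos 16,17,18,19,20,21,22,23,24,25,26,27,28,29,30,31): 0⊕0⊕0⊕1⊕1⊕1⊕1⊕1⊕1⊕0⊕0⊕1⊕1⊕0⊕0⊕0 = 0
Syndrome s16…s1 = 00101 → error at position 5.
Flip position 5: 1000101100001010001111110011000 → 1000001100001010001111110011000

1000001100001010001111110011000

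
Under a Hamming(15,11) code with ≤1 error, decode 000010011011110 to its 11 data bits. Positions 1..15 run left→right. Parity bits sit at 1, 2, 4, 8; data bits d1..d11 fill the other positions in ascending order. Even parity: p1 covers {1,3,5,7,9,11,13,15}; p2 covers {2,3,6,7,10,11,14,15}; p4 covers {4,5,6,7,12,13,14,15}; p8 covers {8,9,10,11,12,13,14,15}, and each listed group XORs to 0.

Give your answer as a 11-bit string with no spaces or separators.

s1 (pos 1,3,5,7,9,11,13,15): 0⊕0⊕1⊕0⊕1⊕1⊕1⊕0 = 0
s2 (pos 2,3,6,7,10,11,14,15): 0⊕0⊕0⊕0⊕0⊕1⊕1⊕0 = 0
s4 (pos 4,5,6,7,12,13,14,15): 0⊕1⊕0⊕0⊕1⊕1⊕1⊕0 = 0
s8 (pos 8,9,10,11,12,13,14,15): 1⊕1⊕0⊕1⊕1⊕1⊕1⊕0 = 0
Syndrome s8…s1 = 0000 → no error.
Read data bits from positions 3,5,6,7,9,10,11,12,13,14,15: 01001011110

01001011110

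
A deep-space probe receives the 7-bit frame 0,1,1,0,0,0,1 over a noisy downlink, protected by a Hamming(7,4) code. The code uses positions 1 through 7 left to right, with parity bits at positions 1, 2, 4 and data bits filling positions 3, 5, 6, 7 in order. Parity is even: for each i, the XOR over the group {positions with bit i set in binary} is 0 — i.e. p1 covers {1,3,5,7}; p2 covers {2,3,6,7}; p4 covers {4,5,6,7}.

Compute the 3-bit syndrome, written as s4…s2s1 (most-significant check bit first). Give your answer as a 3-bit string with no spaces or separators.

110

s1 (pos 1,3,5,7): 0⊕1⊕0⊕1 = 0
s2 (pos 2,3,6,7): 1⊕1⊕0⊕1 = 1
s4 (pos 4,5,6,7): 0⊕0⊕0⊕1 = 1
Syndrome s4…s1 = 110 → error at position 6.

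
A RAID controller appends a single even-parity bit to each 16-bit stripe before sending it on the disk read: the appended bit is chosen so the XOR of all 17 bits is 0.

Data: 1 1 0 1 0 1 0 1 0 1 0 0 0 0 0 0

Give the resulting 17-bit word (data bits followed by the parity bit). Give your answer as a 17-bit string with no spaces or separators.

11010101010000000

XOR of the 16 data bits: 1⊕1⊕0⊕1⊕0⊕1⊕0⊕1⊕0⊕1⊕0⊕0⊕0⊕0⊕0⊕0 = 0
Parity bit = 0 (so all 17 bits XOR to 0).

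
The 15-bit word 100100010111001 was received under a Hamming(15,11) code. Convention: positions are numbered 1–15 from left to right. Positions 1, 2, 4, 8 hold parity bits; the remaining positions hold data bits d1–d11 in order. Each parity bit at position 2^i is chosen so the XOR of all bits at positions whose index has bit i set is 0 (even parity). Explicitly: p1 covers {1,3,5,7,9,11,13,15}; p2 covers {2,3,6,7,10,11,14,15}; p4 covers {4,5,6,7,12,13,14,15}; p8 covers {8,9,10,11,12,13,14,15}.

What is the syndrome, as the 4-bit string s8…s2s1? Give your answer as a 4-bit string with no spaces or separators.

s1 (pos 1,3,5,7,9,11,13,15): 1⊕0⊕0⊕0⊕0⊕1⊕0⊕1 = 1
s2 (pos 2,3,6,7,10,11,14,15): 0⊕0⊕0⊕0⊕1⊕1⊕0⊕1 = 1
s4 (pos 4,5,6,7,12,13,14,15): 1⊕0⊕0⊕0⊕1⊕0⊕0⊕1 = 1
s8 (pos 8,9,10,11,12,13,14,15): 1⊕0⊕1⊕1⊕1⊕0⊕0⊕1 = 1
Syndrome s8…s1 = 1111 → error at position 15.

1111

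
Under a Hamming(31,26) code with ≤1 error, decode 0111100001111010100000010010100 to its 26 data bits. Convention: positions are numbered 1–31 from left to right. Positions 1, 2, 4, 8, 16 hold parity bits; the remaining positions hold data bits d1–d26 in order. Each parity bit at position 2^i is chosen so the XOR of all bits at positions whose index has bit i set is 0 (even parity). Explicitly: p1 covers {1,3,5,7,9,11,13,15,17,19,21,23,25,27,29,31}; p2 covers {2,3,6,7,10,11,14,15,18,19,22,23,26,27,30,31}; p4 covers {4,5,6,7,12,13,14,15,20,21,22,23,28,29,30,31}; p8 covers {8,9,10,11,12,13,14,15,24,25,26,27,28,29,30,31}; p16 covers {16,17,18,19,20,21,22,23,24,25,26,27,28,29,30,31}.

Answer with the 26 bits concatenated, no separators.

11000111101100000010010100

s1 (pos 1,3,5,7,9,11,13,15,17,19,21,23,25,27,29,31): 0⊕1⊕1⊕0⊕0⊕1⊕1⊕1⊕1⊕0⊕0⊕0⊕0⊕1⊕1⊕0 = 0
s2 (pos 2,3,6,7,10,11,14,15,18,19,22,23,26,27,30,31): 1⊕1⊕0⊕0⊕1⊕1⊕0⊕1⊕0⊕0⊕0⊕0⊕0⊕1⊕0⊕0 = 0
s4 (pos 4,5,6,7,12,13,14,15,20,21,22,23,28,29,30,31): 1⊕1⊕0⊕0⊕1⊕1⊕0⊕1⊕0⊕0⊕0⊕0⊕0⊕1⊕0⊕0 = 0
s8 (pos 8,9,10,11,12,13,14,15,24,25,26,27,28,29,30,31): 0⊕0⊕1⊕1⊕1⊕1⊕0⊕1⊕1⊕0⊕0⊕1⊕0⊕1⊕0⊕0 = 0
s16 (pos 16,17,18,19,20,21,22,23,24,25,26,27,28,29,30,31): 0⊕1⊕0⊕0⊕0⊕0⊕0⊕0⊕1⊕0⊕0⊕1⊕0⊕1⊕0⊕0 = 0
Syndrome s16…s1 = 00000 → no error.
Read data bits from positions 3,5,6,7,9,10,11,12,13,14,15,17,18,19,20,21,22,23,24,25,26,27,28,29,30,31: 11000111101100000010010100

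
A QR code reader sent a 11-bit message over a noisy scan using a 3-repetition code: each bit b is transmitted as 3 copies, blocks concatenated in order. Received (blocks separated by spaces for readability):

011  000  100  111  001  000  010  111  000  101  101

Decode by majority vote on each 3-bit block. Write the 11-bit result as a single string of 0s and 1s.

10010001011

Block 1 (011): 2 ones → 1
Block 2 (000): 0 ones → 0
Block 3 (100): 1 one → 0
Block 4 (111): 3 ones → 1
Block 5 (001): 1 one → 0
Block 6 (000): 0 ones → 0
Block 7 (010): 1 one → 0
Block 8 (111): 3 ones → 1
Block 9 (000): 0 ones → 0
Block 10 (101): 2 ones → 1
Block 11 (101): 2 ones → 1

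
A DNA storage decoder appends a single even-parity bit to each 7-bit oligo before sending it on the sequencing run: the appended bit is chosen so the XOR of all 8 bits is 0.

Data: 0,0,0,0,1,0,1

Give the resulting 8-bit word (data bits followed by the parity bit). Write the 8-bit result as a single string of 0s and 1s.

00001010

XOR of the 7 data bits: 0⊕0⊕0⊕0⊕1⊕0⊕1 = 0
Parity bit = 0 (so all 8 bits XOR to 0).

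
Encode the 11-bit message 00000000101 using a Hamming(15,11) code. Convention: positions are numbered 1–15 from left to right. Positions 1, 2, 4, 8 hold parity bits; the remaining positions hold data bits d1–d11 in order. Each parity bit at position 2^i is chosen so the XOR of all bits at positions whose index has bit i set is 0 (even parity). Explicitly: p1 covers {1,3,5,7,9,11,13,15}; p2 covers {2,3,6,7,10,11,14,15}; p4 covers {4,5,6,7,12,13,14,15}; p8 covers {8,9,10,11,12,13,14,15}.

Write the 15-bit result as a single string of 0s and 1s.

010000000000101

Place data at non-parity positions: p1 p2 0 p4 0 0 0 p8 0 0 0 0 1 0 1
p1 (pos 1,3,5,7,9,11,13,15): XOR of data positions = 0⊕0⊕0⊕0⊕0⊕1⊕1 = 0
p2 (pos 2,3,6,7,10,11,14,15): XOR of data positions = 0⊕0⊕0⊕0⊕0⊕0⊕1 = 1
p4 (pos 4,5,6,7,12,13,14,15): XOR of data positions = 0⊕0⊕0⊕0⊕1⊕0⊕1 = 0
p8 (pos 8,9,10,11,12,13,14,15): XOR of data positions = 0⊕0⊕0⊕0⊕1⊕0⊕1 = 0
Codeword: 010000000000101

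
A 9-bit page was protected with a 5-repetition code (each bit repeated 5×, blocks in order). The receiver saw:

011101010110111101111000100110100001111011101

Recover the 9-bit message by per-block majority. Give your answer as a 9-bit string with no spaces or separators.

111100011

Block 1 (01110): 3 ones → 1
Block 2 (10101): 3 ones → 1
Block 3 (10111): 4 ones → 1
Block 4 (10111): 4 ones → 1
Block 5 (10001): 2 ones → 0
Block 6 (00110): 2 ones → 0
Block 7 (10000): 1 one → 0
Block 8 (11110): 4 ones → 1
Block 9 (11101): 4 ones → 1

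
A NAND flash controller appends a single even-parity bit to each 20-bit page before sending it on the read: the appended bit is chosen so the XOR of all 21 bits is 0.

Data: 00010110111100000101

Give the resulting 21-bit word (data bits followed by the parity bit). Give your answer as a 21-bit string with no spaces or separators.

000101101111000001011

XOR of the 20 data bits: 0⊕0⊕0⊕1⊕0⊕1⊕1⊕0⊕1⊕1⊕1⊕1⊕0⊕0⊕0⊕0⊕0⊕1⊕0⊕1 = 1
Parity bit = 1 (so all 21 bits XOR to 0).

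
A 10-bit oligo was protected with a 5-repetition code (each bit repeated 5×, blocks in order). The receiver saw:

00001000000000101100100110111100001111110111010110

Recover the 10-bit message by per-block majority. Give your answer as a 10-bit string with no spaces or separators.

0000110111

Block 1 (00001): 1 one → 0
Block 2 (00000): 0 ones → 0
Block 3 (00001): 1 one → 0
Block 4 (01100): 2 ones → 0
Block 5 (10011): 3 ones → 1
Block 6 (01111): 4 ones → 1
Block 7 (00001): 1 one → 0
Block 8 (11111): 5 ones → 1
Block 9 (01110): 3 ones → 1
Block 10 (10110): 3 ones → 1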